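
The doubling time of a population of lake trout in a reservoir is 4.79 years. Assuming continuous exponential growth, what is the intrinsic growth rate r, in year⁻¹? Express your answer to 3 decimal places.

0.145 per year

r = ln(2)/t_d = 0.6931/4.79 = 0.14471.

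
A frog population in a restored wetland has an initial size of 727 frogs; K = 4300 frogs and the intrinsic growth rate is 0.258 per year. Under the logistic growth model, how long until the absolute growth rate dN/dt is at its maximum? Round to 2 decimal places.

Logistic growth is fastest at N = K/2 = 2150.
A = (K − N₀)/N₀ = 4.9147. Set K/(1 + A·e^(−rt)) = K/2 → A·e^(−rt) = 1.
e^(−0.258t) = 1/4.9147 = 0.20347, so t = ln(4.9147)/0.258 = 1.5922/0.258 = 6.1715.

6.17 years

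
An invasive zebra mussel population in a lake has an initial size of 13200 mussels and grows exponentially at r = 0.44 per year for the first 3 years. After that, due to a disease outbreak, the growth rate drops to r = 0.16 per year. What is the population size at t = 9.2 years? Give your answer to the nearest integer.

Phase 1: N(3) = 13200·e^(0.44×3) = 13200·e^1.32 = 49413.2.
Phase 2 runs for 9.2 − 3 = 6.2 years at r = 0.16.
N(9.2) = 49413.2·e^(0.16×6.2) = 49413.2·e^0.992 = 133249.

133249 mussels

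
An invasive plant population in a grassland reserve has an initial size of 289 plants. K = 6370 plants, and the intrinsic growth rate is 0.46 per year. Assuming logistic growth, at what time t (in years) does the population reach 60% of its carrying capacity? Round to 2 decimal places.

7.50 years

A = (K − N₀)/N₀ = (6370 − 289)/289 = 21.042.
Solve 6370/(1 + 21.042·e^(−0.46t)) = 3822: 1 + 21.042·e^(−0.46t) = 1.6667, so e^(−0.46t) = 0.0316834.
−0.46·t = ln(0.0316834) = -3.452, so t = 3.452/0.46 = 7.5043.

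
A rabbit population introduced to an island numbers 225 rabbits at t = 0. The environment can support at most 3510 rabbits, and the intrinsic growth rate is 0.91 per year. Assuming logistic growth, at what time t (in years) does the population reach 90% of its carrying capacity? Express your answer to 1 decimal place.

5.4 years

A = (K − N₀)/N₀ = (3510 − 225)/225 = 14.6.
Solve 3510/(1 + 14.6·e^(−0.91t)) = 3159: 1 + 14.6·e^(−0.91t) = 1.1111, so e^(−0.91t) = 0.00761035.
−0.91·t = ln(0.00761035) = -4.8782, so t = 4.8782/0.91 = 5.3607.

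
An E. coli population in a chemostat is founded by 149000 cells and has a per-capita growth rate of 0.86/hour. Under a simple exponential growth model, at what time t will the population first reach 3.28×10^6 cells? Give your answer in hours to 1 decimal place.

3.6 hours

Set N₀·e^(rt) = 3.28×10^6: e^(0.86·t) = 3.28×10^6/149000 = 22.013.
0.86·t = ln(22.013) = 3.0917, so t = 3.0917/0.86 = 3.5949.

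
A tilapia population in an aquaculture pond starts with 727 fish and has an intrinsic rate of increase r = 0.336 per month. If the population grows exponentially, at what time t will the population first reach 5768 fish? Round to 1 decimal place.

6.2 months

Set N₀·e^(rt) = 5768: e^(0.336·t) = 5768/727 = 7.934.
0.336·t = ln(7.934) = 2.0712, so t = 2.0712/0.336 = 6.1641.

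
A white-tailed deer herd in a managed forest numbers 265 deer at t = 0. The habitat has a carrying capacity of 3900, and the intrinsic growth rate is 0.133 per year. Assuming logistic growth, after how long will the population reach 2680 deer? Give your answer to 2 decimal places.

A = (K − N₀)/N₀ = (3900 − 265)/265 = 13.717.
Solve 3900/(1 + 13.717·e^(−0.133t)) = 2680: 1 + 13.717·e^(−0.133t) = 1.4552, so e^(−0.133t) = 0.0331869.
−0.133·t = ln(0.0331869) = -3.4056, so t = 3.4056/0.133 = 25.606.

25.61 years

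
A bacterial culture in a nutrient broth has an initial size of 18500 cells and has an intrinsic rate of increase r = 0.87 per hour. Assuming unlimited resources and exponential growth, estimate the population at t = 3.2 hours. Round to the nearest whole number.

299397 cells

N(t) = N₀·e^(rt) = 18500 × e^(0.87×3.2) = 18500 × e^2.784.
e^2.784 ≈ 16.184, so N ≈ 18500 × 16.184 = 299397.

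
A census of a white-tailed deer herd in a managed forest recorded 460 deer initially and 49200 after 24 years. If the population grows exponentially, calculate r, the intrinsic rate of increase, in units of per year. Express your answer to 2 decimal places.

From N(t) = N₀·e^(rt): e^(r·24) = 49200/460 = 106.96.
r·24 = ln(106.96) = 4.6724, so r = 4.6724/24 = 0.19468.

0.19 per year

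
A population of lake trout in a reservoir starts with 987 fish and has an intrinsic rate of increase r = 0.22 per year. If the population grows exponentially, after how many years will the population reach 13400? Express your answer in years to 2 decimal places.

Set N₀·e^(rt) = 13400: e^(0.22·t) = 13400/987 = 13.576.
0.22·t = ln(13.576) = 2.6083, so t = 2.6083/0.22 = 11.856.

11.86 years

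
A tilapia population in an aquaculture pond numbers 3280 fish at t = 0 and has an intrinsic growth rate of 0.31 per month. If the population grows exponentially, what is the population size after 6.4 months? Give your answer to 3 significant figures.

23900 fish

N(t) = N₀·e^(rt) = 3280 × e^(0.31×6.4) = 3280 × e^1.984.
e^1.984 ≈ 7.2718, so N ≈ 3280 × 7.2718 = 23851.4.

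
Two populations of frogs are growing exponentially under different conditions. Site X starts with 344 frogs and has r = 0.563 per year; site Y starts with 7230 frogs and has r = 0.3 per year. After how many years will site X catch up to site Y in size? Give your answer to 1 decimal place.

Set 344·e^(0.563t) = 7230·e^(0.3t).
e^((0.563 − 0.3)t) = 7230/344 → e^(0.263·t) = 21.017.
0.263·t = ln(21.017) = 3.0454, so t = 3.0454/0.263 = 11.579.

11.6 years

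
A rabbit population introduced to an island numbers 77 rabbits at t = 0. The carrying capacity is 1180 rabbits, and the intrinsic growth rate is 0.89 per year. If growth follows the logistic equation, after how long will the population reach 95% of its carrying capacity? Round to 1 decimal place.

6.3 years

A = (K − N₀)/N₀ = (1180 − 77)/77 = 14.325.
Solve 1180/(1 + 14.325·e^(−0.89t)) = 1121: 1 + 14.325·e^(−0.89t) = 1.0526, so e^(−0.89t) = 0.00367419.
−0.89·t = ln(0.00367419) = -5.6064, so t = 5.6064/0.89 = 6.2994.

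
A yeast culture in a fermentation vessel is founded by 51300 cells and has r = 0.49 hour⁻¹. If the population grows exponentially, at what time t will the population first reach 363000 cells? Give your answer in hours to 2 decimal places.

Set N₀·e^(rt) = 363000: e^(0.49·t) = 363000/51300 = 7.076.
0.49·t = ln(7.076) = 1.9567, so t = 1.9567/0.49 = 3.9933.

3.99 hours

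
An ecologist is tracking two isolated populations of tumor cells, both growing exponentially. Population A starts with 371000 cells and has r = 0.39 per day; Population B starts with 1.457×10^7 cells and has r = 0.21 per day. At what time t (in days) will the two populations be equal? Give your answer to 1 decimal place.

20.4 days

Set 371000·e^(0.39t) = 1.457×10^7·e^(0.21t).
e^((0.39 − 0.21)t) = 1.457×10^7/371000 → e^(0.18·t) = 39.272.
0.18·t = ln(39.272) = 3.6705, so t = 3.6705/0.18 = 20.392.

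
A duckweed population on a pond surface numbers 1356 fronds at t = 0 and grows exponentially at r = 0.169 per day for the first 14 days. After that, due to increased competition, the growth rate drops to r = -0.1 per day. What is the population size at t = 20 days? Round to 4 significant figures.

Phase 1: N(14) = 1356·e^(0.169×14) = 1356·e^2.366 = 14447.8.
Phase 2 runs for 20 − 14 = 6 days at r = -0.1.
N(20) = 14447.8·e^(-0.1×6) = 14447.8·e^-0.6 = 7929.1.

7929 fronds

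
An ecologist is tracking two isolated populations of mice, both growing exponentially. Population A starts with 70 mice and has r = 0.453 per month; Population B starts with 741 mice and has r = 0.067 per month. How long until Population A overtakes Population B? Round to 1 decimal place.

Set 70·e^(0.453t) = 741·e^(0.067t).
e^((0.453 − 0.067)t) = 741/70 → e^(0.386·t) = 10.586.
0.386·t = ln(10.586) = 2.3595, so t = 2.3595/0.386 = 6.1127.

6.1 months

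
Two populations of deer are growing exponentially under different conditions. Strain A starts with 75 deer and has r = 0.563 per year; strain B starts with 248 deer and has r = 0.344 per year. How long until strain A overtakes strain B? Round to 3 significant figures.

Set 75·e^(0.563t) = 248·e^(0.344t).
e^((0.563 − 0.344)t) = 248/75 → e^(0.219·t) = 3.3067.
0.219·t = ln(3.3067) = 1.1959, so t = 1.1959/0.219 = 5.4609.

5.46 years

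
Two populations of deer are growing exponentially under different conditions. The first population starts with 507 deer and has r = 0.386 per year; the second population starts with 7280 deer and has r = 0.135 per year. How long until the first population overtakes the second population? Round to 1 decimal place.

Set 507·e^(0.386t) = 7280·e^(0.135t).
e^((0.386 − 0.135)t) = 7280/507 → e^(0.251·t) = 14.359.
0.251·t = ln(14.359) = 2.6644, so t = 2.6644/0.251 = 10.615.

10.6 years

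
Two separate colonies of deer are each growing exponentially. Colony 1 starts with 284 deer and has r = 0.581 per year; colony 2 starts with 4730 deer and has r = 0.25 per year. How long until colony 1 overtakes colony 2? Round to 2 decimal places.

Set 284·e^(0.581t) = 4730·e^(0.25t).
e^((0.581 − 0.25)t) = 4730/284 → e^(0.331·t) = 16.655.
0.331·t = ln(16.655) = 2.8127, so t = 2.8127/0.331 = 8.4976.

8.50 years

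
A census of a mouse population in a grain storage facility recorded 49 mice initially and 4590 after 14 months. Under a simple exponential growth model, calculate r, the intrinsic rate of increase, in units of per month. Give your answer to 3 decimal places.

From N(t) = N₀·e^(rt): e^(r·14) = 4590/49 = 93.673.
r·14 = ln(93.673) = 4.5398, so r = 4.5398/14 = 0.32427.

0.324 per month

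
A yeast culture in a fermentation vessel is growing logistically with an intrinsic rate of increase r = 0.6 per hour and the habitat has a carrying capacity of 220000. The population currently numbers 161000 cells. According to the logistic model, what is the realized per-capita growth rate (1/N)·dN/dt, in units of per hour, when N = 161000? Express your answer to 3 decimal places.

(1/N)·dN/dt = r(1 − N/K) = 0.6 × (1 − 161000/220000).
= 0.6 × 0.26818 = 0.16091.

0.161 per hour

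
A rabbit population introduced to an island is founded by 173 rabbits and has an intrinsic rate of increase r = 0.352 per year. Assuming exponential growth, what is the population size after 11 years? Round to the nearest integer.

8311 rabbits

N(t) = N₀·e^(rt) = 173 × e^(0.352×11) = 173 × e^3.872.
e^3.872 ≈ 48.038, so N ≈ 173 × 48.038 = 8310.64.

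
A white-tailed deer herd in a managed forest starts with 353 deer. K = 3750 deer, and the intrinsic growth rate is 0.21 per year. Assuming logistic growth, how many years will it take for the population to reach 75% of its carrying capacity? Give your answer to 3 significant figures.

16.0 years

A = (K − N₀)/N₀ = (3750 − 353)/353 = 9.6232.
Solve 3750/(1 + 9.6232·e^(−0.21t)) = 2812.5: 1 + 9.6232·e^(−0.21t) = 1.3333, so e^(−0.21t) = 0.0346384.
−0.21·t = ln(0.0346384) = -3.3628, so t = 3.3628/0.21 = 16.013.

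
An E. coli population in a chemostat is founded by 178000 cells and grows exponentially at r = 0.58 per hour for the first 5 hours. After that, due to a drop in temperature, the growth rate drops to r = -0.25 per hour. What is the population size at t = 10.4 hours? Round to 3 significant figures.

Phase 1: N(5) = 178000·e^(0.58×5) = 178000·e^2.9 = 3.234998×10^6.
Phase 2 runs for 10.4 − 5 = 5.4 hours at r = -0.25.
N(10.4) = 3.234998×10^6·e^(-0.25×5.4) = 3.234998×10^6·e^-1.35 = 838642.

839000 cells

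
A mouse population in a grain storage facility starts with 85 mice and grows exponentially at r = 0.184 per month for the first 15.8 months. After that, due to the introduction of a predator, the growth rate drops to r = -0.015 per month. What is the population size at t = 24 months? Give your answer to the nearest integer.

1376 mice

Phase 1: N(15.8) = 85·e^(0.184×15.8) = 85·e^2.907 = 1555.97.
Phase 2 runs for 24 − 15.8 = 8.2 months at r = -0.015.
N(24) = 1555.97·e^(-0.015×8.2) = 1555.97·e^-0.123 = 1375.88.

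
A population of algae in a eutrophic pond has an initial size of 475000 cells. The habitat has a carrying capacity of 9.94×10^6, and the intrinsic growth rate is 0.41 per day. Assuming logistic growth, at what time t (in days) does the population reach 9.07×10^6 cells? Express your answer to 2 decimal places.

13.02 days

A = (K − N₀)/N₀ = (9.94×10^6 − 475000)/475000 = 19.926.
Solve 9.94×10^6/(1 + 19.926·e^(−0.41t)) = 9.07×10^6: 1 + 19.926·e^(−0.41t) = 1.0959, so e^(−0.41t) = 0.00481377.
−0.41·t = ln(0.00481377) = -5.3363, so t = 5.3363/0.41 = 13.015.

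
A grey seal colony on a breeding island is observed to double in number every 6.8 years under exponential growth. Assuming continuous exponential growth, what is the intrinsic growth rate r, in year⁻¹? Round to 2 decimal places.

r = ln(2)/t_d = 0.6931/6.8 = 0.10193.

0.10 per year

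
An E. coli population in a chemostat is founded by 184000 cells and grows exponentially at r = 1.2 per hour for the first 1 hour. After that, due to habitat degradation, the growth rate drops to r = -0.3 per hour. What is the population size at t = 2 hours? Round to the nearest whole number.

Phase 1: N(1) = 184000·e^(1.2×1) = 184000·e^1.2 = 610902.
Phase 2 runs for 2 − 1 = 1 hours at r = -0.3.
N(2) = 610902·e^(-0.3×1) = 610902·e^-0.3 = 452567.

452567 cells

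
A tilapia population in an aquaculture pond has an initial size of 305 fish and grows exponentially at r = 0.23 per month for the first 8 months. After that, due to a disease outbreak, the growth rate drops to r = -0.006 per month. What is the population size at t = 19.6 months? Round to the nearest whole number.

1791 fish

Phase 1: N(8) = 305·e^(0.23×8) = 305·e^1.84 = 1920.44.
Phase 2 runs for 19.6 − 8 = 11.6 months at r = -0.006.
N(19.6) = 1920.44·e^(-0.006×11.6) = 1920.44·e^-0.0696 = 1791.33.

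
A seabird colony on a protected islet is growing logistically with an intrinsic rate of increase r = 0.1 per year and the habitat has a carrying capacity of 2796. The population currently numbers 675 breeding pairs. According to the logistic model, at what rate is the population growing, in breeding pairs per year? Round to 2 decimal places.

dN/dt = rN(1 − N/K) = 0.1 × 675 × (1 − 675/2796).
1 − 675/2796 = 0.75858; dN/dt = 0.1 × 675 × 0.75858 = 51.204.

51.20 breeding pairs per year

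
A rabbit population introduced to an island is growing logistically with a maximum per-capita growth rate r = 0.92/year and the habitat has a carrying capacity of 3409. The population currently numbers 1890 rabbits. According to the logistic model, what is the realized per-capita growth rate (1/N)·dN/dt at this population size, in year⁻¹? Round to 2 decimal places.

(1/N)·dN/dt = r(1 − N/K) = 0.92 × (1 − 1890/3409).
= 0.92 × 0.44559 = 0.40994.

0.41 per year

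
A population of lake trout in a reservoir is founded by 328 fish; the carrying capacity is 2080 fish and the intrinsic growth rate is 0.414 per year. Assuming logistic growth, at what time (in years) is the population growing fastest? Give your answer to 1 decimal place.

Logistic growth is fastest at N = K/2 = 1040.
A = (K − N₀)/N₀ = 5.3415. Set K/(1 + A·e^(−rt)) = K/2 → A·e^(−rt) = 1.
e^(−0.414t) = 1/5.3415 = 0.187215, so t = ln(5.3415)/0.414 = 1.6755/0.414 = 4.0471.

4.0 years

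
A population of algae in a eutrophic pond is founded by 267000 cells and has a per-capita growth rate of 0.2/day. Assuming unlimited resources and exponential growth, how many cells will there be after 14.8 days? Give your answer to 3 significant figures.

5150000 cells

N(t) = N₀·e^(rt) = 267000 × e^(0.2×14.8) = 267000 × e^2.96.
e^2.96 ≈ 19.298, so N ≈ 267000 × 19.298 = 5.152558×10^6.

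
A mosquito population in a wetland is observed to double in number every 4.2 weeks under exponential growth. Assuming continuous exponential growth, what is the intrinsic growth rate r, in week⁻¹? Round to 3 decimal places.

r = ln(2)/t_d = 0.6931/4.2 = 0.16504.

0.165 per week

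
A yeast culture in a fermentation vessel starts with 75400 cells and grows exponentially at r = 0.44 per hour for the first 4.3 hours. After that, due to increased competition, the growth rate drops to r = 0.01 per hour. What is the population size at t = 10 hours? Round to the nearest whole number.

529433 cells

Phase 1: N(4.3) = 75400·e^(0.44×4.3) = 75400·e^1.892 = 500100.
Phase 2 runs for 10 − 4.3 = 5.7 hours at r = 0.01.
N(10) = 500100·e^(0.01×5.7) = 500100·e^0.057 = 529433.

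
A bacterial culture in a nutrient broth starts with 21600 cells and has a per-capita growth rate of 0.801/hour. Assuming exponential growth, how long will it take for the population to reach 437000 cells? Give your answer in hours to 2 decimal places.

3.75 hours

Set N₀·e^(rt) = 437000: e^(0.801·t) = 437000/21600 = 20.231.
0.801·t = ln(20.231) = 3.0072, so t = 3.0072/0.801 = 3.7544.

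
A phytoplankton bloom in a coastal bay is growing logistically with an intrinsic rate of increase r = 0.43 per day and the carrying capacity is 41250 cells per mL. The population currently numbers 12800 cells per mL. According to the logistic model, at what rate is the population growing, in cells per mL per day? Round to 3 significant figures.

dN/dt = rN(1 − N/K) = 0.43 × 12800 × (1 − 12800/41250).
1 − 12800/41250 = 0.6897; dN/dt = 0.43 × 12800 × 0.6897 = 3796.1.

3800 cells per mL per day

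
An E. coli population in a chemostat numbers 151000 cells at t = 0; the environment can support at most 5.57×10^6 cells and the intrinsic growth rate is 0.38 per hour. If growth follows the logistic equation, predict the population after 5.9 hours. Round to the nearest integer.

A = (K − N₀)/N₀ = (5.57×10^6 − 151000)/151000 = 35.887.
N(t) = K/(1 + A·e^(−rt)) = 5.57×10^6/(1 + 35.887×e^(−0.38×5.9)).
e^(−2.242) = 0.10625; denominator = 1 + 35.887×0.10625 = 4.8129.
N = 5.57×10^6/4.8129 = 1.157309×10^6.

1157309 cells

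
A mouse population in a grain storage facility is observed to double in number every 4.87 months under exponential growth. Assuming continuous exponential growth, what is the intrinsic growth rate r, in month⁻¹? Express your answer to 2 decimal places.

0.14 per month

r = ln(2)/t_d = 0.6931/4.87 = 0.14233.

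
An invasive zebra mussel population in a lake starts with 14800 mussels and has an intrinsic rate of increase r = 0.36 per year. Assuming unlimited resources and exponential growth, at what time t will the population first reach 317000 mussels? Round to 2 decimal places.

Set N₀·e^(rt) = 317000: e^(0.36·t) = 317000/14800 = 21.419.
0.36·t = ln(21.419) = 3.0643, so t = 3.0643/0.36 = 8.5119.

8.51 years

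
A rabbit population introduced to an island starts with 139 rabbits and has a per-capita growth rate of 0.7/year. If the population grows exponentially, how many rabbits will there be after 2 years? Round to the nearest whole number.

N(t) = N₀·e^(rt) = 139 × e^(0.7×2) = 139 × e^1.4.
e^1.4 ≈ 4.0552, so N ≈ 139 × 4.0552 = 563.673.

564 rabbits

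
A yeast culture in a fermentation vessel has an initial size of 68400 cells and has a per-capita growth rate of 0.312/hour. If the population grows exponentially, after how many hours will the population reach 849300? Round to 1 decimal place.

Set N₀·e^(rt) = 849300: e^(0.312·t) = 849300/68400 = 12.417.
0.312·t = ln(12.417) = 2.519, so t = 2.519/0.312 = 8.0738.

8.1 hours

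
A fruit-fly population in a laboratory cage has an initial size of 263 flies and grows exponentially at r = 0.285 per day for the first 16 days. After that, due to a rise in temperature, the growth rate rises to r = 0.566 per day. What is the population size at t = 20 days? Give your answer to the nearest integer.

241870 flies

Phase 1: N(16) = 263·e^(0.285×16) = 263·e^4.56 = 25138.5.
Phase 2 runs for 20 − 16 = 4 days at r = 0.566.
N(20) = 25138.5·e^(0.566×4) = 25138.5·e^2.264 = 241870.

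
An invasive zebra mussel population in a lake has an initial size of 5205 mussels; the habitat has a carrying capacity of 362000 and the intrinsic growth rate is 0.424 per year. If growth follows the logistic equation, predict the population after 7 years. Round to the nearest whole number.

A = (K − N₀)/N₀ = (362000 − 5205)/5205 = 68.549.
N(t) = K/(1 + A·e^(−rt)) = 362000/(1 + 68.549×e^(−0.424×7)).
e^(−2.968) = 0.051406; denominator = 1 + 68.549×0.051406 = 4.5238.
N = 362000/4.5238 = 80021.1.

80021 mussels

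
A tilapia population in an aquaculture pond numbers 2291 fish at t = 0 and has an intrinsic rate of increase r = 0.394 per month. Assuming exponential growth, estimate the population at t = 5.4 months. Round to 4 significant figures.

19230 fish

N(t) = N₀·e^(rt) = 2291 × e^(0.394×5.4) = 2291 × e^2.128.
e^2.128 ≈ 8.3947, so N ≈ 2291 × 8.3947 = 19232.2.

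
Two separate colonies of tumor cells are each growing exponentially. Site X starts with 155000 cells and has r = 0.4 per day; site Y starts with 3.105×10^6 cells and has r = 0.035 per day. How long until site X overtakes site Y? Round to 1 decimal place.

Set 155000·e^(0.4t) = 3.105×10^6·e^(0.035t).
e^((0.4 − 0.035)t) = 3.105×10^6/155000 → e^(0.365·t) = 20.032.
0.365·t = ln(20.032) = 2.9973, so t = 2.9973/0.365 = 8.2119.

8.2 days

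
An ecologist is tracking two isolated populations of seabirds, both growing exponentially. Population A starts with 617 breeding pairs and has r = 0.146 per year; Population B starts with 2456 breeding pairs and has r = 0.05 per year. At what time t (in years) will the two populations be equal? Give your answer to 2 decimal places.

14.39 years

Set 617·e^(0.146t) = 2456·e^(0.05t).
e^((0.146 − 0.05)t) = 2456/617 → e^(0.096·t) = 3.9806.
0.096·t = ln(3.9806) = 1.3814, so t = 1.3814/0.096 = 14.39.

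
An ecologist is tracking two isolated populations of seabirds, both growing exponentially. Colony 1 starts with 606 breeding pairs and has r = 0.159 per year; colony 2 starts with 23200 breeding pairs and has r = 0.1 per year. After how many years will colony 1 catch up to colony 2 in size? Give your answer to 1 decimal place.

61.8 years

Set 606·e^(0.159t) = 23200·e^(0.1t).
e^((0.159 − 0.1)t) = 23200/606 → e^(0.059·t) = 38.284.
0.059·t = ln(38.284) = 3.645, so t = 3.645/0.059 = 61.78.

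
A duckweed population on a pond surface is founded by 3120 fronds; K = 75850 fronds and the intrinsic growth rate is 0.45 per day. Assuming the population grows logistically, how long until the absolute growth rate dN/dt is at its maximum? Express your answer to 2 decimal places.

7.00 days

Logistic growth is fastest at N = K/2 = 37925.
A = (K − N₀)/N₀ = 23.311. Set K/(1 + A·e^(−rt)) = K/2 → A·e^(−rt) = 1.
e^(−0.45t) = 1/23.311 = 0.0428984, so t = ln(23.311)/0.45 = 3.1489/0.45 = 6.9976.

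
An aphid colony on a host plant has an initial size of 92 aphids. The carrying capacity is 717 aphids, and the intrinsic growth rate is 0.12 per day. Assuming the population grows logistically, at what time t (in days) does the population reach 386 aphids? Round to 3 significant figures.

17.2 days

A = (K − N₀)/N₀ = (717 − 92)/92 = 6.7935.
Solve 717/(1 + 6.7935·e^(−0.12t)) = 386: 1 + 6.7935·e^(−0.12t) = 1.8575, so e^(−0.12t) = 0.126226.
−0.12·t = ln(0.126226) = -2.0697, so t = 2.0697/0.12 = 17.247.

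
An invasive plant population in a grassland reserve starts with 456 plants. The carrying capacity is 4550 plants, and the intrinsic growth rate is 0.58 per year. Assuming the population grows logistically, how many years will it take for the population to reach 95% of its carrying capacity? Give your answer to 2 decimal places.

8.86 years

A = (K − N₀)/N₀ = (4550 − 456)/456 = 8.9781.
Solve 4550/(1 + 8.9781·e^(−0.58t)) = 4322.5: 1 + 8.9781·e^(−0.58t) = 1.0526, so e^(−0.58t) = 0.00586224.
−0.58·t = ln(0.00586224) = -5.1392, so t = 5.1392/0.58 = 8.8607.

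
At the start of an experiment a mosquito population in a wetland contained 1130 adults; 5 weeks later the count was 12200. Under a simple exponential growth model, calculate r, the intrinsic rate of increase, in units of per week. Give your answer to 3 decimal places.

0.476 per week

From N(t) = N₀·e^(rt): e^(r·5) = 12200/1130 = 10.796.
r·5 = ln(10.796) = 2.3792, so r = 2.3792/5 = 0.47584.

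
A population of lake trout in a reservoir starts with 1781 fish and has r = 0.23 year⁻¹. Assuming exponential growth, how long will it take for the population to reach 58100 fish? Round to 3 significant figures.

Set N₀·e^(rt) = 58100: e^(0.23·t) = 58100/1781 = 32.622.
0.23·t = ln(32.622) = 3.485, so t = 3.485/0.23 = 15.152.

15.2 years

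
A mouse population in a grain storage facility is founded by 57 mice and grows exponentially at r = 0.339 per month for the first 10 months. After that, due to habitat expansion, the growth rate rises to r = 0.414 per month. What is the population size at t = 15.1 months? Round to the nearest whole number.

Phase 1: N(10) = 57·e^(0.339×10) = 57·e^3.39 = 1690.96.
Phase 2 runs for 15.1 − 10 = 5.1 months at r = 0.414.
N(15.1) = 1690.96·e^(0.414×5.1) = 1690.96·e^2.111 = 13967.

13967 mice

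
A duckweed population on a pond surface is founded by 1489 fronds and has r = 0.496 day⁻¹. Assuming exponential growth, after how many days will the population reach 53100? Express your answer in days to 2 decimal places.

Set N₀·e^(rt) = 53100: e^(0.496·t) = 53100/1489 = 35.662.
0.496·t = ln(35.662) = 3.5741, so t = 3.5741/0.496 = 7.2058.

7.21 days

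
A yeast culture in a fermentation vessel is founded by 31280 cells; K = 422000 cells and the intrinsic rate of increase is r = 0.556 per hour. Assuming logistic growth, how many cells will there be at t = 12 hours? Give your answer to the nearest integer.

415431 cells

A = (K − N₀)/N₀ = (422000 − 31280)/31280 = 12.491.
N(t) = K/(1 + A·e^(−rt)) = 422000/(1 + 12.491×e^(−0.556×12)).
e^(−6.672) = 0.0012659; denominator = 1 + 12.491×0.0012659 = 1.0158.
N = 422000/1.0158 = 415431.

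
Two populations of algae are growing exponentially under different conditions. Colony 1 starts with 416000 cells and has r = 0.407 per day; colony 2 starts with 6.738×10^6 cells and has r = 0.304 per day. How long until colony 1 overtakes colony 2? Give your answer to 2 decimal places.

27.04 days

Set 416000·e^(0.407t) = 6.738×10^6·e^(0.304t).
e^((0.407 − 0.304)t) = 6.738×10^6/416000 → e^(0.103·t) = 16.197.
0.103·t = ln(16.197) = 2.7848, so t = 2.7848/0.103 = 27.037.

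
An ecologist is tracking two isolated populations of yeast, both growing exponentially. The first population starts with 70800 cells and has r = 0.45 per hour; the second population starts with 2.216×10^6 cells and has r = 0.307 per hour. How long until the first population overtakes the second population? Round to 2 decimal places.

24.08 hours

Set 70800·e^(0.45t) = 2.216×10^6·e^(0.307t).
e^((0.45 − 0.307)t) = 2.216×10^6/70800 → e^(0.143·t) = 31.299.
0.143·t = ln(31.299) = 3.4436, so t = 3.4436/0.143 = 24.081.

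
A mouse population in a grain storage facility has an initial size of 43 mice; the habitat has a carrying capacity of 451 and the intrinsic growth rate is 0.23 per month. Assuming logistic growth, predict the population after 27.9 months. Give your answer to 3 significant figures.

444 mice

A = (K − N₀)/N₀ = (451 − 43)/43 = 9.4884.
N(t) = K/(1 + A·e^(−rt)) = 451/(1 + 9.4884×e^(−0.23×27.9)).
e^(−6.417) = 0.0016335; denominator = 1 + 9.4884×0.0016335 = 1.0155.
N = 451/1.0155 = 444.116.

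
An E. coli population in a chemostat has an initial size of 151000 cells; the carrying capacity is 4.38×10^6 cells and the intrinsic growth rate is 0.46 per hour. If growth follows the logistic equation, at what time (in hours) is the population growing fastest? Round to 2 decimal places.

Logistic growth is fastest at N = K/2 = 2.19×10^6.
A = (K − N₀)/N₀ = 28.007. Set K/(1 + A·e^(−rt)) = K/2 → A·e^(−rt) = 1.
e^(−0.46t) = 1/28.007 = 0.0357058, so t = ln(28.007)/0.46 = 3.3324/0.46 = 7.2444.

7.24 hours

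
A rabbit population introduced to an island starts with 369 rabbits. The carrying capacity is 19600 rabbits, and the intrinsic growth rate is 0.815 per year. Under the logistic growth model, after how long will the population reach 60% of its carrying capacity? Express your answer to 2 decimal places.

5.35 years

A = (K − N₀)/N₀ = (19600 − 369)/369 = 52.117.
Solve 19600/(1 + 52.117·e^(−0.815t)) = 11760: 1 + 52.117·e^(−0.815t) = 1.6667, so e^(−0.815t) = 0.0127918.
−0.815·t = ln(0.0127918) = -4.3589, so t = 4.3589/0.815 = 5.3484.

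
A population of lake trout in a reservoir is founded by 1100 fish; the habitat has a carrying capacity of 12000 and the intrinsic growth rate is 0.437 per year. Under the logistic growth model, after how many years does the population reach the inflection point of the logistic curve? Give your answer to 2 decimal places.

Logistic growth is fastest at N = K/2 = 6000.
A = (K − N₀)/N₀ = 9.9091. Set K/(1 + A·e^(−rt)) = K/2 → A·e^(−rt) = 1.
e^(−0.437t) = 1/9.9091 = 0.100917, so t = ln(9.9091)/0.437 = 2.2935/0.437 = 5.2482.

5.25 years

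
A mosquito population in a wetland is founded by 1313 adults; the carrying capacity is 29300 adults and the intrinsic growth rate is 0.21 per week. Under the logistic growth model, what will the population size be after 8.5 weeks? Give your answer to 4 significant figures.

A = (K − N₀)/N₀ = (29300 − 1313)/1313 = 21.315.
N(t) = K/(1 + A·e^(−rt)) = 29300/(1 + 21.315×e^(−0.21×8.5)).
e^(−1.785) = 0.1678; denominator = 1 + 21.315×0.1678 = 4.5766.
N = 29300/4.5766 = 6402.07.

6402 adults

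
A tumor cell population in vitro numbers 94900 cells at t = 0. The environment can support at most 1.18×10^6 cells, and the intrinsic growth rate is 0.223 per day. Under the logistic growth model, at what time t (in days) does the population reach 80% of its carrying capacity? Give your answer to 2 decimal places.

17.14 days

A = (K − N₀)/N₀ = (1.18×10^6 − 94900)/94900 = 11.434.
Solve 1.18×10^6/(1 + 11.434·e^(−0.223t)) = 944000: 1 + 11.434·e^(−0.223t) = 1.25, so e^(−0.223t) = 0.0218643.
−0.223·t = ln(0.0218643) = -3.8229, so t = 3.8229/0.223 = 17.143.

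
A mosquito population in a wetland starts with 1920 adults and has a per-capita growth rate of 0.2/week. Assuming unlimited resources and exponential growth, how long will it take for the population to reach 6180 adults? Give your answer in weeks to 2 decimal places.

5.84 weeks

Set N₀·e^(rt) = 6180: e^(0.2·t) = 6180/1920 = 3.2188.
0.2·t = ln(3.2188) = 1.169, so t = 1.169/0.2 = 5.845.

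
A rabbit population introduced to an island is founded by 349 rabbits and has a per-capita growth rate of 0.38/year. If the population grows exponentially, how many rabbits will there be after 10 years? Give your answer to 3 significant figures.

N(t) = N₀·e^(rt) = 349 × e^(0.38×10) = 349 × e^3.8.
e^3.8 ≈ 44.701, so N ≈ 349 × 44.701 = 15600.7.

15600 rabbits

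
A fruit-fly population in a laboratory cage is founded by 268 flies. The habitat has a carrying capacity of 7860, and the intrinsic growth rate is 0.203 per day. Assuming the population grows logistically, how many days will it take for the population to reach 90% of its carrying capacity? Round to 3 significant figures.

A = (K − N₀)/N₀ = (7860 − 268)/268 = 28.328.
Solve 7860/(1 + 28.328·e^(−0.203t)) = 7074: 1 + 28.328·e^(−0.203t) = 1.1111, so e^(−0.203t) = 0.00392226.
−0.203·t = ln(0.00392226) = -5.5411, so t = 5.5411/0.203 = 27.296.

27.3 days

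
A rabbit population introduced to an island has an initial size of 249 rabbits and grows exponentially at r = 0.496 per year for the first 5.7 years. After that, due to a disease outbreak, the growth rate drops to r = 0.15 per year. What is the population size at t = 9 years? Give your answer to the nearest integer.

Phase 1: N(5.7) = 249·e^(0.496×5.7) = 249·e^2.827 = 4207.62.
Phase 2 runs for 9 − 5.7 = 3.3 years at r = 0.15.
N(9) = 4207.62·e^(0.15×3.3) = 4207.62·e^0.495 = 6902.6.

6903 rabbits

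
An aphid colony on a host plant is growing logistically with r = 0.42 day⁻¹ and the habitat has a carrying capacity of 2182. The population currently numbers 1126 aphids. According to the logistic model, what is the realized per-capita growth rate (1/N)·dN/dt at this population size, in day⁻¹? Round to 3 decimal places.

0.203 per day

(1/N)·dN/dt = r(1 − N/K) = 0.42 × (1 − 1126/2182).
= 0.42 × 0.48396 = 0.20326.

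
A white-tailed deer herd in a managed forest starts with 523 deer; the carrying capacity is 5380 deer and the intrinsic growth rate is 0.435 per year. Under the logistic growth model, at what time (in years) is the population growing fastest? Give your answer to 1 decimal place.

5.1 years

Logistic growth is fastest at N = K/2 = 2690.
A = (K − N₀)/N₀ = 9.2868. Set K/(1 + A·e^(−rt)) = K/2 → A·e^(−rt) = 1.
e^(−0.435t) = 1/9.2868 = 0.10768, so t = ln(9.2868)/0.435 = 2.2286/0.435 = 5.1232.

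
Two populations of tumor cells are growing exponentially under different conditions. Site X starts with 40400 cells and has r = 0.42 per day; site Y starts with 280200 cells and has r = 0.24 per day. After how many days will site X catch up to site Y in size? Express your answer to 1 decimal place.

Set 40400·e^(0.42t) = 280200·e^(0.24t).
e^((0.42 − 0.24)t) = 280200/40400 → e^(0.18·t) = 6.9356.
0.18·t = ln(6.9356) = 1.9367, so t = 1.9367/0.18 = 10.759.

10.8 days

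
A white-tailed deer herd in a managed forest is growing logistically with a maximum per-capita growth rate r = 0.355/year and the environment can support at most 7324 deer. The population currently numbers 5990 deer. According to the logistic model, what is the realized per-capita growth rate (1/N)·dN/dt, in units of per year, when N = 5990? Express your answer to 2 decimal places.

(1/N)·dN/dt = r(1 − N/K) = 0.355 × (1 − 5990/7324).
= 0.355 × 0.18214 = 0.06466.

0.06 per year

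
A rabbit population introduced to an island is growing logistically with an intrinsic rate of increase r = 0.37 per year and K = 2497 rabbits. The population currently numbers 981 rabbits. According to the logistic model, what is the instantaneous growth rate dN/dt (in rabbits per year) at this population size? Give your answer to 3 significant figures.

dN/dt = rN(1 − N/K) = 0.37 × 981 × (1 − 981/2497).
1 − 981/2497 = 0.60713; dN/dt = 0.37 × 981 × 0.60713 = 220.37.

220 rabbits per year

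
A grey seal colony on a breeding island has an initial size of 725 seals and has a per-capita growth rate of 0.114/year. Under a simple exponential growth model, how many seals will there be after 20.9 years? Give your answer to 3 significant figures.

7850 seals

N(t) = N₀·e^(rt) = 725 × e^(0.114×20.9) = 725 × e^2.383.
e^2.383 ≈ 10.833, so N ≈ 725 × 10.833 = 7853.95.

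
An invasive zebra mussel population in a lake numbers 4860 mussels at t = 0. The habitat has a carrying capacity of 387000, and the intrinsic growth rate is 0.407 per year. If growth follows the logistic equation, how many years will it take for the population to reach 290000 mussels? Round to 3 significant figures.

A = (K − N₀)/N₀ = (387000 − 4860)/4860 = 78.63.
Solve 387000/(1 + 78.63·e^(−0.407t)) = 290000: 1 + 78.63·e^(−0.407t) = 1.3345, so e^(−0.407t) = 0.0042539.
−0.407·t = ln(0.0042539) = -5.4599, so t = 5.4599/0.407 = 13.415.

13.4 years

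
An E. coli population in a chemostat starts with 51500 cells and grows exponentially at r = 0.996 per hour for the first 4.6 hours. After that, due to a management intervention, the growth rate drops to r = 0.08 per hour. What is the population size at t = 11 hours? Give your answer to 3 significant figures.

Phase 1: N(4.6) = 51500·e^(0.996×4.6) = 51500·e^4.582 = 5.030033×10^6.
Phase 2 runs for 11 − 4.6 = 6.4 hours at r = 0.08.
N(11) = 5.030033×10^6·e^(0.08×6.4) = 5.030033×10^6·e^0.512 = 8.393239×10^6.

8390000 cells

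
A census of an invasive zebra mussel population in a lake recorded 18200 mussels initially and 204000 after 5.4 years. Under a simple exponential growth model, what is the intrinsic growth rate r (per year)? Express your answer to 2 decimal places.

From N(t) = N₀·e^(rt): e^(r·5.4) = 204000/18200 = 11.209.
r·5.4 = ln(11.209) = 2.4167, so r = 2.4167/5.4 = 0.44754.

0.45 per year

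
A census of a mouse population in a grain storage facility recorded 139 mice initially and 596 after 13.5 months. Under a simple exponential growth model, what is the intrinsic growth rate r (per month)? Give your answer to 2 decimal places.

From N(t) = N₀·e^(rt): e^(r·13.5) = 596/139 = 4.2878.
r·13.5 = ln(4.2878) = 1.4558, so r = 1.4558/13.5 = 0.10783.

0.11 per month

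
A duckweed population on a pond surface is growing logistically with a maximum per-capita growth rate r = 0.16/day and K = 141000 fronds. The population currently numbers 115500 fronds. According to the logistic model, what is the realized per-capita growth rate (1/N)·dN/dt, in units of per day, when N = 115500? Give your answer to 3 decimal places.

(1/N)·dN/dt = r(1 − N/K) = 0.16 × (1 − 115500/141000).
= 0.16 × 0.18085 = 0.028936.

0.029 per day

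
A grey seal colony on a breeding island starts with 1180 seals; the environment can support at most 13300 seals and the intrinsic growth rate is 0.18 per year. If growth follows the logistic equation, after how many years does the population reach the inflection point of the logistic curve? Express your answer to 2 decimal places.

Logistic growth is fastest at N = K/2 = 6650.
A = (K − N₀)/N₀ = 10.271. Set K/(1 + A·e^(−rt)) = K/2 → A·e^(−rt) = 1.
e^(−0.18t) = 1/10.271 = 0.0973597, so t = ln(10.271)/0.18 = 2.3293/0.18 = 12.941.

12.94 years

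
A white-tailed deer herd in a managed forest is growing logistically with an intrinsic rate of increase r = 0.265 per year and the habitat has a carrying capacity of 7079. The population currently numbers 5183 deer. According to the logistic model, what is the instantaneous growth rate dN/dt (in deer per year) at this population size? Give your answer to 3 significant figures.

dN/dt = rN(1 − N/K) = 0.265 × 5183 × (1 − 5183/7079).
1 − 5183/7079 = 0.26783; dN/dt = 0.265 × 5183 × 0.26783 = 367.87.

368 deer per year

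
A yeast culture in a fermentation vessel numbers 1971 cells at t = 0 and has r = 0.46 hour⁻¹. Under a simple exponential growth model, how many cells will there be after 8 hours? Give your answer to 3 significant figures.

N(t) = N₀·e^(rt) = 1971 × e^(0.46×8) = 1971 × e^3.68.
e^3.68 ≈ 39.646, so N ≈ 1971 × 39.646 = 78143.

78100 cells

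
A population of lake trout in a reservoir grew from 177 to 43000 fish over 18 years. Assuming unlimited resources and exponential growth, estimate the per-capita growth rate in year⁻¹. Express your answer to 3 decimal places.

From N(t) = N₀·e^(rt): e^(r·18) = 43000/177 = 242.94.
r·18 = ln(242.94) = 5.4928, so r = 5.4928/18 = 0.30516.

0.305 per year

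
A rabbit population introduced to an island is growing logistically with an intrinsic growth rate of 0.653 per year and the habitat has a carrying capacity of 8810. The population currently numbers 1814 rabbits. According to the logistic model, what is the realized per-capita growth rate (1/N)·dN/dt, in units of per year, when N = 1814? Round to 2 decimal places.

(1/N)·dN/dt = r(1 − N/K) = 0.653 × (1 − 1814/8810).
= 0.653 × 0.7941 = 0.51855.

0.52 per year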